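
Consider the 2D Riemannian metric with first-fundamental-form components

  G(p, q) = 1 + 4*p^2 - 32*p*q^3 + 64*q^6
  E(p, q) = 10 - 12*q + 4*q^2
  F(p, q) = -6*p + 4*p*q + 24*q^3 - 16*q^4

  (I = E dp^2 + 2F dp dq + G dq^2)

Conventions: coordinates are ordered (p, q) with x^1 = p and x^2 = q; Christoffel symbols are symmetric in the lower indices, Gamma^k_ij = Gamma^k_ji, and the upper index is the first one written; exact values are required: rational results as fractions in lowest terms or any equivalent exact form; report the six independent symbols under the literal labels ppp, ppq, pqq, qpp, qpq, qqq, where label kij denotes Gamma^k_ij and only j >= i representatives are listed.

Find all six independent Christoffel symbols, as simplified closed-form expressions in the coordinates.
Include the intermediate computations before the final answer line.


E = 10 - 12*q + 4*q^2; F = -6*p + 4*p*q + 24*q^3 - 16*q^4; G = 1 + 4*p^2 - 32*p*q^3 + 64*q^6
Gamma^k_ij = (1/2) g^{kl} (d_i g_jl + d_j g_il - d_l g_ij), with g^inv = (1/(EG-F^2)) [[G, -F], [-F, E]]
first partials: E_p = 0, E_q = -12 + 8*q, F_p = -6 + 4*q, F_q = 4*p + 72*q^2 - 64*q^3, G_p = 8*p - 32*q^3, G_q = -96*p*q^2 + 384*q^5
D = EG - F^2 = 10 - 12*q + 4*q^2 + 4*p^2 - 32*p*q^3 + 64*q^6
expanded: Gamma^p_pp = (G E_p - 2F F_p + F E_q)/(2D), Gamma^p_pq = (G E_q - F G_p)/(2D), Gamma^p_qq = (2G F_q - G G_p - F G_q)/(2D), Gamma^q_pp = (2E F_p - E E_q - F E_p)/(2D), Gamma^q_pq = (E G_p - F E_q)/(2D), Gamma^q_qq = (E G_q - 2F F_q + F G_p)/(2D); substitute and cancel common factors

Answer: Gamma_ppp = 0, Gamma_ppq = (2*q - 3)/(2*p^2 - 16*p*q^3 + 32*q^6 + 2*q^2 - 6*q + 5), Gamma_pqq = (-24*q^3 + 36*q^2)/(2*p^2 - 16*p*q^3 + 32*q^6 + 2*q^2 - 6*q + 5), Gamma_qpp = 0, Gamma_qpq = (2*p - 8*q^3)/(2*p^2 - 16*p*q^3 + 32*q^6 + 2*q^2 - 6*q + 5), Gamma_qqq = (-24*p*q^2 + 96*q^5)/(2*p^2 - 16*p*q^3 + 32*q^6 + 2*q^2 - 6*q + 5)


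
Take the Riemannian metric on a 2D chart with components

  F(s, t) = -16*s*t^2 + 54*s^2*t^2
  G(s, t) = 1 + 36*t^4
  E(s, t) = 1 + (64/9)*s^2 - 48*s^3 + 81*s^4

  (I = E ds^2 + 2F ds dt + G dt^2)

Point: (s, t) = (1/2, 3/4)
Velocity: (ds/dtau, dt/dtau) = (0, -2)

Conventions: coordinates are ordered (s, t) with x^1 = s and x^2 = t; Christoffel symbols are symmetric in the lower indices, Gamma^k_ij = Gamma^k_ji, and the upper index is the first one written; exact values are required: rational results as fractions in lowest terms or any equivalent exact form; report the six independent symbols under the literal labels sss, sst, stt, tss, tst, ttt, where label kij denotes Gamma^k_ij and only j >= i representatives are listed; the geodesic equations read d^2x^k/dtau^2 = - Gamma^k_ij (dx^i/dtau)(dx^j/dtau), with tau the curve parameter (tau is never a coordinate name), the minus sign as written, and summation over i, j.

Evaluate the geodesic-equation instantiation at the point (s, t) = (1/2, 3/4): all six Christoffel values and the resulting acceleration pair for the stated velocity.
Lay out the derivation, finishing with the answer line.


E = 265/144, F = 99/32, G = 793/64 at the point
E_s = 209/18, E_t = 0, F_s = 171/8, F_t = 33/4, G_s = 0, G_t = 243/4
EG - F^2 = 7621/576;  g^inv = (576/7621) * [[793/64, -99/32], [-99/32, 265/144]]
first-kind symbols [ij,l] = (1/2)(d_i g_jl + d_j g_il - d_l g_ij): [ss,s] = E_s/2 = 209/36, [ss,t] = F_s - E_t/2 = 171/8, [st,s] = E_t/2 = 0, [st,t] = G_s/2 = 0, [tt,s] = F_t - G_s/2 = 33/4, [tt,t] = G_t/2 = 243/8
Gamma^s_ij = (G*[ij,s] - F*[ij,t])/(EG - F^2), Gamma^t_ij = (E*[ij,t] - F*[ij,s])/(EG - F^2)
Gamma_sss = 3344/7621, Gamma_sst = 0, Gamma_stt = 4752/7621, Gamma_tss = 12312/7621, Gamma_tst = 0, Gamma_ttt = 17496/7621
d^2s/dtau^2 = -(Gamma_sss*(0)^2 + 2*Gamma_sst*(0)*(-2) + Gamma_stt*(-2)^2) = -19008/7621
d^2t/dtau^2 = -(Gamma_tss*(0)^2 + 2*Gamma_tst*(0)*(-2) + Gamma_ttt*(-2)^2) = -69984/7621

Answer: Gamma_sss = 3344/7621, Gamma_sst = 0, Gamma_stt = 4752/7621, Gamma_tss = 12312/7621, Gamma_tst = 0, Gamma_ttt = 17496/7621; accelerations (d^2s/dtau^2, d^2t/dtau^2) = (-19008/7621, -69984/7621)


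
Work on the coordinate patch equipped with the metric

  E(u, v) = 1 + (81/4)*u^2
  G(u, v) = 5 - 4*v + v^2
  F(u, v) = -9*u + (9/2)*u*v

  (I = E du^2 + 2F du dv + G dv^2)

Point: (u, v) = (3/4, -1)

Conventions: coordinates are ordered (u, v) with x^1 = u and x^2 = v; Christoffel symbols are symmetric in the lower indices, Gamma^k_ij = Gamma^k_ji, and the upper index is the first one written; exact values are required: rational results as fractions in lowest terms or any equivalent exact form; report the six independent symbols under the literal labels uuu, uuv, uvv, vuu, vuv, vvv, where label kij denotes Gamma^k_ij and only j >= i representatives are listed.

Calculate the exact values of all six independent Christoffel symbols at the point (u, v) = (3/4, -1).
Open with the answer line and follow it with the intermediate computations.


Answer: Gamma_uuu = 972/1369, Gamma_uuv = 0, Gamma_uvv = 216/1369, Gamma_vuu = -864/1369, Gamma_vuv = 0, Gamma_vvv = -192/1369

E = 793/64, F = -81/8, G = 10 at the point
E_u = 243/8, E_v = 0, F_u = -27/2, F_v = 27/8, G_u = 0, G_v = -6
EG - F^2 = 1369/64;  g^inv = (64/1369) * [[10, 81/8], [81/8, 793/64]]
first-kind symbols [ij,l] = (1/2)(d_i g_jl + d_j g_il - d_l g_ij): [uu,u] = E_u/2 = 243/16, [uu,v] = F_u - E_v/2 = -27/2, [uv,u] = E_v/2 = 0, [uv,v] = G_u/2 = 0, [vv,u] = F_v - G_u/2 = 27/8, [vv,v] = G_v/2 = -3
Gamma^u_ij = (G*[ij,u] - F*[ij,v])/(EG - F^2), Gamma^v_ij = (E*[ij,v] - F*[ij,u])/(EG - F^2)


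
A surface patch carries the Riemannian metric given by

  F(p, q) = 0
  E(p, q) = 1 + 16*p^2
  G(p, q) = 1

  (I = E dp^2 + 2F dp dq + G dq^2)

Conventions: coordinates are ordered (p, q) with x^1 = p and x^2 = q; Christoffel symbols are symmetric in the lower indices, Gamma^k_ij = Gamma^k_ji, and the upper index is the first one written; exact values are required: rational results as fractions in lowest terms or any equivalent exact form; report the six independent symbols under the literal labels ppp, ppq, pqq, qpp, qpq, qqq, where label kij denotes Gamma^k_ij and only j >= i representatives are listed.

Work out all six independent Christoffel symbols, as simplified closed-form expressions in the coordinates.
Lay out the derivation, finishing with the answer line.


E = 1 + 16*p^2; F = 0; G = 1
Gamma^k_ij = (1/2) g^{kl} (d_i g_jl + d_j g_il - d_l g_ij), with g^inv = (1/(EG-F^2)) [[G, -F], [-F, E]]
first partials: E_p = 32*p, E_q = 0, F_p = 0, F_q = 0, G_p = 0, G_q = 0
D = EG - F^2 = 1 + 16*p^2
expanded: Gamma^p_pp = (G E_p - 2F F_p + F E_q)/(2D), Gamma^p_pq = (G E_q - F G_p)/(2D), Gamma^p_qq = (2G F_q - G G_p - F G_q)/(2D), Gamma^q_pp = (2E F_p - E E_q - F E_p)/(2D), Gamma^q_pq = (E G_p - F E_q)/(2D), Gamma^q_qq = (E G_q - 2F F_q + F G_p)/(2D); substitute and cancel common factors

Answer: Gamma_ppp = 16*p/(16*p^2 + 1), Gamma_ppq = 0, Gamma_pqq = 0, Gamma_qpp = 0, Gamma_qpq = 0, Gamma_qqq = 0


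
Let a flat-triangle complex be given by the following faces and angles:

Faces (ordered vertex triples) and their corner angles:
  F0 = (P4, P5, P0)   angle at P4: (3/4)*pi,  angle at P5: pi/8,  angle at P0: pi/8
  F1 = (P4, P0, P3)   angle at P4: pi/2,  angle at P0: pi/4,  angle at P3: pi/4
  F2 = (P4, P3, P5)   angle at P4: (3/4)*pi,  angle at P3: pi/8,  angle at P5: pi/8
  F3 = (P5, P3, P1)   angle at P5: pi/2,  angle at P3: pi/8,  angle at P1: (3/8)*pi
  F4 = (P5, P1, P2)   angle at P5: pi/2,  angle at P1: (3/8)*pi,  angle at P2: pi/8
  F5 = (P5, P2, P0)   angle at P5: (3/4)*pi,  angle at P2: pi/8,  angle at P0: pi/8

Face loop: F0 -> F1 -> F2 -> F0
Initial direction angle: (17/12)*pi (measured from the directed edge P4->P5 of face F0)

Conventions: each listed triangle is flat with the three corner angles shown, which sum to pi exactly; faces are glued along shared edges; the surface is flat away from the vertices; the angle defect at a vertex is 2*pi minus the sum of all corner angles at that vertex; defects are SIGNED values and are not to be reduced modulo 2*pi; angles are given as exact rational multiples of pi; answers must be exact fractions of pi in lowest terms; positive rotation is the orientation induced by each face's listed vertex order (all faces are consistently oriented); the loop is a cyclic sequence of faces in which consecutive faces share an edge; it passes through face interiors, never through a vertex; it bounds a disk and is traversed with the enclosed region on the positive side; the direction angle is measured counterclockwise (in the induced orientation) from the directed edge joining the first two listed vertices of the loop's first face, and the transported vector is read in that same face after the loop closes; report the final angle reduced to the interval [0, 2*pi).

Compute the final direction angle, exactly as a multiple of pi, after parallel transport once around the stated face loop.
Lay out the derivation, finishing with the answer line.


enclosed vertex P4: corner angles sum to 2*pi, defect = 2*pi - 2*pi = 0
transport around the loop rotates by the sum of enclosed defects; add to the initial angle mod 2*pi
final angle = (17/12)*pi + 0 = (17/12)*pi (mod 2*pi)

Answer: final direction angle = (17/12)*pi


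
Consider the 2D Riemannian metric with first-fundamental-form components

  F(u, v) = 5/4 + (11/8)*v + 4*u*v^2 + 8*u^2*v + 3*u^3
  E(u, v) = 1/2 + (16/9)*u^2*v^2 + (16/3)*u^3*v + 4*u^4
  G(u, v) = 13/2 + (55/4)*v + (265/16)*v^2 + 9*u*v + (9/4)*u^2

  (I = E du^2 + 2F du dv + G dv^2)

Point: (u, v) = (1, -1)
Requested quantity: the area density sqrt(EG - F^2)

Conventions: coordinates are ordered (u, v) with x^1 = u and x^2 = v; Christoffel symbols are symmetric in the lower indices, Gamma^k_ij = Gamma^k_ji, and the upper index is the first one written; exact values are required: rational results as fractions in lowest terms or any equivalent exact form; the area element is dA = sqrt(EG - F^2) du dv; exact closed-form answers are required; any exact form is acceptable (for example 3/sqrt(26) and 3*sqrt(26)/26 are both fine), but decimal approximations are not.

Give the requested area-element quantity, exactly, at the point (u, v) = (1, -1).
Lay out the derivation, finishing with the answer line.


E = 17/18, F = -9/8, G = 41/16; EG - F^2 = 665/576

Answer: sqrt(EG - F^2) = sqrt(665)/24


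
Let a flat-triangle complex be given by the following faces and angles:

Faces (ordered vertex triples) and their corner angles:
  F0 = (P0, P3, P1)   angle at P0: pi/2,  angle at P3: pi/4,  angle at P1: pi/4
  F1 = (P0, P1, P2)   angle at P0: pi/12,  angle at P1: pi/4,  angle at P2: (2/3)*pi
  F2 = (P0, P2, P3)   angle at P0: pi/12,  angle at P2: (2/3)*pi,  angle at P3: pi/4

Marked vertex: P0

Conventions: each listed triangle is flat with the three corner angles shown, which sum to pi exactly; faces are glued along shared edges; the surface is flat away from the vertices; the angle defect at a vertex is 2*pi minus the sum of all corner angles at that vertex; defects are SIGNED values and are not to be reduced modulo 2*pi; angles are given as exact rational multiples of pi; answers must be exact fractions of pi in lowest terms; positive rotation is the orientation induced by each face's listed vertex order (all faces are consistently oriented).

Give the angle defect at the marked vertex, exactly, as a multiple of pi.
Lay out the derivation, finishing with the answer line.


Sum of corner angles at P0: (2/3)*pi
defect = 2*pi - (2/3)*pi

Answer: defect(P0) = (4/3)*pi


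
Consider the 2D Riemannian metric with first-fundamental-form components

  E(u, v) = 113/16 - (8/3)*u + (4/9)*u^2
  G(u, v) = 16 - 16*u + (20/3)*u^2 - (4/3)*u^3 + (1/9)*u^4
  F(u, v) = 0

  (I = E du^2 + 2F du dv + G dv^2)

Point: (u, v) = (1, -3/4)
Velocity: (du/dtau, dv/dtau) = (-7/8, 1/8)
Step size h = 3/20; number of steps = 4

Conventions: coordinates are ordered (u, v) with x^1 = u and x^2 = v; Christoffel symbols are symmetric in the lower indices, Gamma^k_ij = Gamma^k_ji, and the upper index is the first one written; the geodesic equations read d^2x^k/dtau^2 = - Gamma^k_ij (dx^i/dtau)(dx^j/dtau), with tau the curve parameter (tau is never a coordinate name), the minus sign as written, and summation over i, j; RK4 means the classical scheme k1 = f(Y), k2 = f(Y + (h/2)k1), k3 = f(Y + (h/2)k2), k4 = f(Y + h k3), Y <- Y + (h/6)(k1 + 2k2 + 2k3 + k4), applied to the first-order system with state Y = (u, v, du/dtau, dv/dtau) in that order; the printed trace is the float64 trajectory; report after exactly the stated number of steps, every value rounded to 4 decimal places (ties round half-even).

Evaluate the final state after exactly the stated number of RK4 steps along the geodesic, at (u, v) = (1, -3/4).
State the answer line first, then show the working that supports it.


Answer: u = 0.4979, v = -0.6930, du/dtau = -0.8002, dv/dtau = 0.0714

f(Y) = (du/dtau, dv/dtau, -Gamma^u_ij Y'^i Y'^j, -Gamma^v_ij Y'^i Y'^j) with the Gammas evaluated at the stage position; h = 0.150000; intermediate values shown to 6 dp
step 0: u = 1.0000, v = -0.7500, du/dtau = -0.8750, dv/dtau = 0.1250
step 1:
  k1: at (u, v) = (1.000000, -0.750000), (du/dtau, dv/dtau) = (-0.875000, 0.125000); Gamma_uuu = -0.183644, Gamma_uuv = 0.000000, Gamma_uvv = 0.642755, Gamma_vuu = 0.000000, Gamma_vuv = -0.571429, Gamma_vvv = 0.000000; k1 = (-0.875000, 0.125000, 0.130560, -0.125000)
  k2: at (u, v) = (0.934375, -0.740625), (du/dtau, dv/dtau) = (-0.865208, 0.115625); Gamma_uuu = -0.185134, Gamma_uuv = 0.000000, Gamma_uvv = 0.672668, Gamma_vuu = 0.000000, Gamma_vuv = -0.568510, Gamma_vvv = 0.000000; k2 = (-0.865208, 0.115625, 0.129596, -0.113747)
  k3: at (u, v) = (0.935109, -0.741328), (du/dtau, dv/dtau) = (-0.865280, 0.116469); Gamma_uuu = -0.185119, Gamma_uuv = 0.000000, Gamma_uvv = 0.672331, Gamma_vuu = 0.000000, Gamma_vuv = -0.568545, Gamma_vvv = 0.000000; k3 = (-0.865280, 0.116469, 0.129480, -0.114594)
  k4: at (u, v) = (0.870208, -0.732530), (du/dtau, dv/dtau) = (-0.855578, 0.107811); Gamma_uuu = -0.186388, Gamma_uuv = 0.000000, Gamma_uvv = 0.702312, Gamma_vuu = 0.000000, Gamma_vuv = -0.565230, Gamma_vvv = 0.000000; k4 = (-0.855578, 0.107811, 0.128276, -0.104274)
  Y <- Y + (h/6)(k1 + 2k2 + 2k3 + k4): u = 0.8702, v = -0.7326, du/dtau = -0.8556, dv/dtau = 0.1079
step 2:
  k1: at (u, v) = (0.870211, -0.732575), (du/dtau, dv/dtau) = (-0.855575, 0.107851); Gamma_uuu = -0.186388, Gamma_uuv = 0.000000, Gamma_uvv = 0.702311, Gamma_vuu = 0.000000, Gamma_vuv = -0.565231, Gamma_vvv = 0.000000; k1 = (-0.855575, 0.107851, 0.128269, -0.104313)
  k2: at (u, v) = (0.806043, -0.724486), (du/dtau, dv/dtau) = (-0.845955, 0.100028); Gamma_uuu = -0.187452, Gamma_uuv = 0.000000, Gamma_uvv = 0.732325, Gamma_vuu = 0.000000, Gamma_vuv = -0.561585, Gamma_vvv = 0.000000; k2 = (-0.845955, 0.100028, 0.126821, -0.095041)
  k3: at (u, v) = (0.806764, -0.725073), (du/dtau, dv/dtau) = (-0.846064, 0.100723); Gamma_uuu = -0.187441, Gamma_uuv = 0.000000, Gamma_uvv = 0.731985, Gamma_vuu = 0.000000, Gamma_vuv = -0.561628, Gamma_vvv = 0.000000; k3 = (-0.846064, 0.100723, 0.126749, -0.095722)
  k4: at (u, v) = (0.743302, -0.717467), (du/dtau, dv/dtau) = (-0.836563, 0.093493); Gamma_uuu = -0.188320, Gamma_uuv = 0.000000, Gamma_uvv = 0.762008, Gamma_vuu = 0.000000, Gamma_vuv = -0.557713, Gamma_vvv = 0.000000; k4 = (-0.836563, 0.093493, 0.125133, -0.087240)
  Y <- Y + (h/6)(k1 + 2k2 + 2k3 + k4): u = 0.7433, v = -0.7175, du/dtau = -0.8366, dv/dtau = 0.0935
step 3:
  k1: at (u, v) = (0.743307, -0.717504), (du/dtau, dv/dtau) = (-0.836562, 0.093524); Gamma_uuu = -0.188320, Gamma_uuv = 0.000000, Gamma_uvv = 0.762005, Gamma_vuu = 0.000000, Gamma_vuv = -0.557713, Gamma_vvv = 0.000000; k1 = (-0.836562, 0.093524, 0.125128, -0.087270)
  k2: at (u, v) = (0.680565, -0.710490), (du/dtau, dv/dtau) = (-0.827177, 0.086979); Gamma_uuu = -0.189027, Gamma_uuv = 0.000000, Gamma_uvv = 0.792002, Gamma_vuu = 0.000000, Gamma_vuv = -0.553579, Gamma_vvv = 0.000000; k2 = (-0.827177, 0.086979, 0.123345, -0.079657)
  k3: at (u, v) = (0.681268, -0.710980), (du/dtau, dv/dtau) = (-0.827311, 0.087550); Gamma_uuu = -0.189020, Gamma_uuv = 0.000000, Gamma_uvv = 0.791663, Gamma_vuu = 0.000000, Gamma_vuv = -0.553627, Gamma_vvv = 0.000000; k3 = (-0.827311, 0.087550, 0.123305, -0.080199)
  k4: at (u, v) = (0.619210, -0.704371), (du/dtau, dv/dtau) = (-0.818066, 0.081494); Gamma_uuu = -0.189572, Gamma_uuv = 0.000000, Gamma_uvv = 0.821619, Gamma_vuu = 0.000000, Gamma_vuv = -0.549318, Gamma_vvv = 0.000000; k4 = (-0.818066, 0.081494, 0.121411, -0.073244)
  Y <- Y + (h/6)(k1 + 2k2 + 2k3 + k4): u = 0.6192, v = -0.7044, du/dtau = -0.8181, dv/dtau = 0.0815
step 4:
  k1: at (u, v) = (0.619217, -0.704402), (du/dtau, dv/dtau) = (-0.818066, 0.081518); Gamma_uuu = -0.189572, Gamma_uuv = 0.000000, Gamma_uvv = 0.821616, Gamma_vuu = 0.000000, Gamma_vuv = -0.549319, Gamma_vvv = 0.000000; k1 = (-0.818066, 0.081518, 0.121407, -0.073265)
  k2: at (u, v) = (0.557862, -0.698288), (du/dtau, dv/dtau) = (-0.808960, 0.076024); Gamma_uuu = -0.189981, Gamma_uuv = 0.000000, Gamma_uvv = 0.851497, Gamma_vuu = 0.000000, Gamma_vuv = -0.544875, Gamma_vvv = 0.000000; k2 = (-0.808960, 0.076024, 0.119405, -0.067020)
  k3: at (u, v) = (0.558545, -0.698700), (du/dtau, dv/dtau) = (-0.809110, 0.076492); Gamma_uuu = -0.189977, Gamma_uuv = 0.000000, Gamma_uvv = 0.851163, Gamma_vuu = 0.000000, Gamma_vuv = -0.544925, Gamma_vvv = 0.000000; k3 = (-0.809110, 0.076492, 0.119390, -0.067451)
  k4: at (u, v) = (0.497850, -0.692928), (du/dtau, dv/dtau) = (-0.800157, 0.071401); Gamma_uuu = -0.190258, Gamma_uuv = 0.000000, Gamma_uvv = 0.880964, Gamma_vuu = 0.000000, Gamma_vuv = -0.540377, Gamma_vvv = 0.000000; k4 = (-0.800157, 0.071401, 0.117322, -0.061745)
  Y <- Y + (h/6)(k1 + 2k2 + 2k3 + k4): u = 0.4979, v = -0.6930, du/dtau = -0.8002, dv/dtau = 0.0714


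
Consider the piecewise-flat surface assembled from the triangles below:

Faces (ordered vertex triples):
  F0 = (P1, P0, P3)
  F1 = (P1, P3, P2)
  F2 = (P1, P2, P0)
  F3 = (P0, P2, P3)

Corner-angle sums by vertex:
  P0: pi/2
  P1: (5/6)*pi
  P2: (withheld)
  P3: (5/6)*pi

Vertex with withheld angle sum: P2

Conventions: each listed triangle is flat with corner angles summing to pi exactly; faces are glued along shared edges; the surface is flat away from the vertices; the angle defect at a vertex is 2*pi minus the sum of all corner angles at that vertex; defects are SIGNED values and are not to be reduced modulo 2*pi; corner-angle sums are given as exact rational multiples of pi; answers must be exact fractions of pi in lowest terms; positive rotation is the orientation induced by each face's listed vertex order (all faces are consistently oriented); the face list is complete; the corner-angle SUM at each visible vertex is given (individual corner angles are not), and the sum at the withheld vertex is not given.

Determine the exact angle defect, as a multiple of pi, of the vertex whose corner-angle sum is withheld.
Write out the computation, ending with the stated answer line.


V = 4, E = 6, F = 4; chi = V - E + F = 2
Gauss-Bonnet: total defect = 2*pi*chi = 4*pi; visible defects sum to (23/6)*pi

Answer: defect(P2) = pi/6


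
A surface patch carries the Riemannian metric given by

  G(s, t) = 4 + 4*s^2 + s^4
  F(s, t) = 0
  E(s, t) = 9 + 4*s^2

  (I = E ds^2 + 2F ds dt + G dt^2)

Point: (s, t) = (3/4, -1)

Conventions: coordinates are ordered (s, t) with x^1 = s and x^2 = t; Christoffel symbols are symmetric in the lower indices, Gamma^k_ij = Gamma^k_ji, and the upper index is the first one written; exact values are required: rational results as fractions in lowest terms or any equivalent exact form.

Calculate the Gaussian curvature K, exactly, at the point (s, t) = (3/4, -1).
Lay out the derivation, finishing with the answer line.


E = 45/4, F = 0, G = 1681/256, EG - F^2 = 75645/1024 at the point
E_s = 6, E_t = 0, F_s = 0, F_t = 0, G_s = 123/16, G_t = 0
E_tt = 0, F_st = 0, G_ss = 59/4
K follows from Brioschi's formula, (det M1 - det M2)/(EG - F^2)^2.
M1 = [[-E_tt/2 + F_st - G_ss/2, E_s/2, F_s - E_t/2], [F_t - G_s/2, E, F], [G_t/2, F, G]] = [[-59/8, 3, 0], [-123/32, 45/4, 0], [0, 0, 1681/256]]; det M1 = -1921383/4096
M2 = [[0, E_t/2, G_s/2], [E_t/2, E, F], [G_s/2, F, G]] = [[0, 0, 123/32], [0, 45/4, 0], [123/32, 0, 1681/256]]; det M2 = -680805/4096
det M1 - det M2 = -620289/2048; K = -620289/2048 / (75645/1024)^2 = -512/9225

Answer: K = -512/9225


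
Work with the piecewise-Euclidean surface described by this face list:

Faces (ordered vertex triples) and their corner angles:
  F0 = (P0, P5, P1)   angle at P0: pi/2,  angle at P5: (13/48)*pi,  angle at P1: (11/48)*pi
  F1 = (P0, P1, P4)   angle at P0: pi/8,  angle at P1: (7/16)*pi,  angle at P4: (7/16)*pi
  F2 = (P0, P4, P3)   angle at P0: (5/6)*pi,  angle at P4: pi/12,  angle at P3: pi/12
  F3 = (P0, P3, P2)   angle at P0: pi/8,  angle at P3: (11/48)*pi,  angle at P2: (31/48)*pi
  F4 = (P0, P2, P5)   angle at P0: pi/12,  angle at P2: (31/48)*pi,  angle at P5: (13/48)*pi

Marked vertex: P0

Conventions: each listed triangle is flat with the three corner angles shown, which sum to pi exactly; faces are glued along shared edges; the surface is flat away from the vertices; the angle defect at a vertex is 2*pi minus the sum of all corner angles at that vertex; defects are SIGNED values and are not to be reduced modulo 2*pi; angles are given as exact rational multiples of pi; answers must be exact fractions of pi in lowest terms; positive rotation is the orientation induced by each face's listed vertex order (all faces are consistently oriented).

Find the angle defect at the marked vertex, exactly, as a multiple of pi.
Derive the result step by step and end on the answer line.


Sum of corner angles at P0: (5/3)*pi
defect = 2*pi - (5/3)*pi

Answer: defect(P0) = pi/3


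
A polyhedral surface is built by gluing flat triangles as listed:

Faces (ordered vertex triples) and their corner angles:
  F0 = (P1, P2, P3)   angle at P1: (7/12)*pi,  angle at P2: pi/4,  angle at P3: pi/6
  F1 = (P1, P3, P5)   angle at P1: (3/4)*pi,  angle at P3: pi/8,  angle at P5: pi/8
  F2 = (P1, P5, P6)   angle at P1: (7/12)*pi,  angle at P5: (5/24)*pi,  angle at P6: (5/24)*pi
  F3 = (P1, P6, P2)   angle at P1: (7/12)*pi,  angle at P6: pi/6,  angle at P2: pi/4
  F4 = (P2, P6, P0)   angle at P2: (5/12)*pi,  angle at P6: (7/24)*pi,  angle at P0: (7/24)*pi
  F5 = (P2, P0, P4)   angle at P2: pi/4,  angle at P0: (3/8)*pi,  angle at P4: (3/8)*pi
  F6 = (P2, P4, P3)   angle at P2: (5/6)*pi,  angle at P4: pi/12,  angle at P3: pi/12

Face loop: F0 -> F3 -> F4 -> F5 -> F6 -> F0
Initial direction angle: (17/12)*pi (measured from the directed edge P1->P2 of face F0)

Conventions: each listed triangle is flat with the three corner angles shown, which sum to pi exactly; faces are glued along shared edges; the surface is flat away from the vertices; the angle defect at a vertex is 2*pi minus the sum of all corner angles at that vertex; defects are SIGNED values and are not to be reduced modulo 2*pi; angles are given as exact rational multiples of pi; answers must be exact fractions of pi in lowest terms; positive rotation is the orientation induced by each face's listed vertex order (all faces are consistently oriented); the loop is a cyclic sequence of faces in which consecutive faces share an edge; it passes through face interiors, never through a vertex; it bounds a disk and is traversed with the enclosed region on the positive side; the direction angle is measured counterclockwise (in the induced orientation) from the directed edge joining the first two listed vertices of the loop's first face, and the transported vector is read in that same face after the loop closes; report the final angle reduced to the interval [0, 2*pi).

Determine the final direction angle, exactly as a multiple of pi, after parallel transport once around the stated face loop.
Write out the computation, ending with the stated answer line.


enclosed vertex P2: corner angles sum to 2*pi, defect = 2*pi - 2*pi = 0
summing the enclosed defects onto the initial angle, mod 2*pi in the induced orientation:
final angle = (17/12)*pi + 0 = (17/12)*pi (mod 2*pi)

Answer: final direction angle = (17/12)*pi


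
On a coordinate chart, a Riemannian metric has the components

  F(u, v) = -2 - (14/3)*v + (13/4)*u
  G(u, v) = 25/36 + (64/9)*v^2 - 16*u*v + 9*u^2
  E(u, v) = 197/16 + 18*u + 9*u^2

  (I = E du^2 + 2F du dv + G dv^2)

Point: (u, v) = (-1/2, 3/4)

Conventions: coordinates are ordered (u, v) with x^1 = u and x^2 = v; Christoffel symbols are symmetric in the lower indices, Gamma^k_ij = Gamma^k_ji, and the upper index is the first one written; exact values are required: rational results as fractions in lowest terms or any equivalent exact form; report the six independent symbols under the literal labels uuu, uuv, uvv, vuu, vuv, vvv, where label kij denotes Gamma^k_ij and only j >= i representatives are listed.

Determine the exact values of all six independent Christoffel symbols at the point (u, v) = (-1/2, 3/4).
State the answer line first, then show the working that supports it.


Answer: Gamma_uuu = 46890/12233, Gamma_uuv = -43092/12233, Gamma_uvv = 245392/36699, Gamma_vuu = 28881/12233, Gamma_vuv = -33642/12233, Gamma_vvv = 53844/12233

E = 89/16, F = -57/8, G = 233/18 at the point
E_u = 9, E_v = 0, F_u = 13/4, F_v = -14/3, G_u = -21, G_v = 56/3
EG - F^2 = 12233/576;  g^inv = (576/12233) * [[233/18, 57/8], [57/8, 89/16]]
first-kind symbols [ij,l] = (1/2)(d_i g_jl + d_j g_il - d_l g_ij): [uu,u] = E_u/2 = 9/2, [uu,v] = F_u - E_v/2 = 13/4, [uv,u] = E_v/2 = 0, [uv,v] = G_u/2 = -21/2, [vv,u] = F_v - G_u/2 = 35/6, [vv,v] = G_v/2 = 28/3
Gamma^u_ij = (G*[ij,u] - F*[ij,v])/(EG - F^2), Gamma^v_ij = (E*[ij,v] - F*[ij,u])/(EG - F^2)


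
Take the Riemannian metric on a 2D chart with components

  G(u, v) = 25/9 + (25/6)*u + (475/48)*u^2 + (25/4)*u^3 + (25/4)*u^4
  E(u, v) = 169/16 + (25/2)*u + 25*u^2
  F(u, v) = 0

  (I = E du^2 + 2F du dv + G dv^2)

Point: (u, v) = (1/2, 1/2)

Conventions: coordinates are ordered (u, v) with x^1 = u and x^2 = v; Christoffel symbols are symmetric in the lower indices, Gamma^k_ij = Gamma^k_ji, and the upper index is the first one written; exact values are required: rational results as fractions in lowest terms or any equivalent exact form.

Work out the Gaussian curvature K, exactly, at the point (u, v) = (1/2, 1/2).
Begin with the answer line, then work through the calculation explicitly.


Answer: K = -1024/35301

E = 369/16, F = 0, G = 1225/144, EG - F^2 = 50225/256 at the point
E_u = 75/2, E_v = 0, F_u = 0, F_v = 0, G_u = 175/8, G_v = 0
E_vv = 0, F_uv = 0, G_uu = 1375/24
Compute both Brioschi determinants and normalise by (EG - F^2)^2.
M1 = [[-E_vv/2 + F_uv - G_uu/2, E_u/2, F_u - E_v/2], [F_v - G_u/2, E, F], [G_v/2, F, G]] = [[-1375/48, 75/4, 0], [-175/16, 369/16, 0], [0, 0, 1225/144]]; det M1 = -47621875/12288
M2 = [[0, E_v/2, G_u/2], [E_v/2, E, F], [G_u/2, F, G]] = [[0, 0, 175/16], [0, 369/16, 0], [175/16, 0, 1225/144]]; det M2 = -11300625/4096
det M1 - det M2 = -214375/192; K = -214375/192 / (50225/256)^2 = -1024/35301


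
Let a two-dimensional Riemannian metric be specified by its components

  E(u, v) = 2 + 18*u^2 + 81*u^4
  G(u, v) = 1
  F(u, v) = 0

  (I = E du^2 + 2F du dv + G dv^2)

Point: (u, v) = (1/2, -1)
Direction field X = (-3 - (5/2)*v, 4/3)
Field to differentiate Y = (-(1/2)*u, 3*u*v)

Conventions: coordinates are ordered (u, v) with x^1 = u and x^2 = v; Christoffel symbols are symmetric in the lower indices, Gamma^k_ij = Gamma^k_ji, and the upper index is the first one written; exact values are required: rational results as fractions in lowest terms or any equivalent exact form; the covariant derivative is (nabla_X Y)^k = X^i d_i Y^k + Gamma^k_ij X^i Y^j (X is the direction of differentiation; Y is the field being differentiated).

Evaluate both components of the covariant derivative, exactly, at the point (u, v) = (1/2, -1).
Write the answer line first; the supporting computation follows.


Answer: (nabla_X Y)^u = 419/740, (nabla_X Y)^v = 7/2

E = 185/16, F = 0, G = 1 at the point
E_u = 117/2, E_v = 0, F_u = 0, F_v = 0, G_u = 0, G_v = 0
EG - F^2 = 185/16;  g^inv = (16/185) * [[1, 0], [0, 185/16]]
first-kind symbols [ij,l] = (1/2)(d_i g_jl + d_j g_il - d_l g_ij): [uu,u] = E_u/2 = 117/4, [uu,v] = F_u - E_v/2 = 0, [uv,u] = E_v/2 = 0, [uv,v] = G_u/2 = 0, [vv,u] = F_v - G_u/2 = 0, [vv,v] = G_v/2 = 0
Gamma^u_ij = (G*[ij,u] - F*[ij,v])/(EG - F^2), Gamma^v_ij = (E*[ij,v] - F*[ij,u])/(EG - F^2)
Gamma_uuu = 468/185, Gamma_uuv = 0, Gamma_uvv = 0, Gamma_vuu = 0, Gamma_vuv = 0, Gamma_vvv = 0
X = (-1/2, 4/3), Y = (-1/4, -3/2) at the point


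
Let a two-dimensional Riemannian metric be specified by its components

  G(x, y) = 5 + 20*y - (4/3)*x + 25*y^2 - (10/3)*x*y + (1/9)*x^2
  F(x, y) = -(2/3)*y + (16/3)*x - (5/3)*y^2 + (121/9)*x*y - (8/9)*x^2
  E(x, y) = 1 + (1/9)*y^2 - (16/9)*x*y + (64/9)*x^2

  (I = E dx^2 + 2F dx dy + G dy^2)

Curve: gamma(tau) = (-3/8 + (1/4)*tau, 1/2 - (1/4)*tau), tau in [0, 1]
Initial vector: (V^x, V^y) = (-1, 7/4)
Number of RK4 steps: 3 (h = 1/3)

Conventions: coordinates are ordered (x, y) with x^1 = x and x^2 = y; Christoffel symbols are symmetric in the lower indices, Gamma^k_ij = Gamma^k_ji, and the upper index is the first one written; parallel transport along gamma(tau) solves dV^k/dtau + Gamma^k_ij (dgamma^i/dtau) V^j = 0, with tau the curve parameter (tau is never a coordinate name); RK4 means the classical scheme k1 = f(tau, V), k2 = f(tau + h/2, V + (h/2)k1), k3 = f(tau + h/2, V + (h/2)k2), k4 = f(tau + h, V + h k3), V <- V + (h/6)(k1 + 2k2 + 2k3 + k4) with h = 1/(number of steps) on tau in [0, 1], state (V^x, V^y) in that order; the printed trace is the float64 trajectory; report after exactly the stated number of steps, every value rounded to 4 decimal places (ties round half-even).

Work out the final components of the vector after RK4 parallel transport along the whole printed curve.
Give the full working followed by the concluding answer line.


gamma'(tau) = (1/4, -1/4); f(tau, V)^k = -Gamma^k_ij(gamma(tau)) gamma'^i(tau) V^j; h = 1/3; intermediate values shown to 6 dp
curve data and Christoffel symbols at the stage parameters:
  tau = 0.000000: gamma = (-0.375000, 0.500000), gamma' = (0.250000, -0.250000); Gamma_xxx = -0.130985, Gamma_xxy = 0.016373, Gamma_xyy = -0.245596, Gamma_yxx = 0.519260, Gamma_yxy = -0.064908, Gamma_yyy = 0.973613
  tau = 0.166667: gamma = (-0.333333, 0.458333), gamma' = (0.250000, -0.250000); Gamma_xxx = -0.129382, Gamma_xxy = 0.016173, Gamma_xyy = -0.242592, Gamma_yxx = 0.546856, Gamma_yxy = -0.068357, Gamma_yyy = 1.025355
  tau = 0.333333: gamma = (-0.291667, 0.416667), gamma' = (0.250000, -0.250000); Gamma_xxx = -0.126542, Gamma_xxy = 0.015818, Gamma_xyy = -0.237265, Gamma_yxx = 0.577106, Gamma_yxy = -0.072138, Gamma_yyy = 1.082074
  tau = 0.500000: gamma = (-0.250000, 0.375000), gamma' = (0.250000, -0.250000); Gamma_xxx = -0.122064, Gamma_xxy = 0.015258, Gamma_xyy = -0.228870, Gamma_yxx = 0.610319, Gamma_yxy = -0.076290, Gamma_yyy = 1.144349
  tau = 0.666667: gamma = (-0.208333, 0.333333), gamma' = (0.250000, -0.250000); Gamma_xxx = -0.115418, Gamma_xxy = 0.014427, Gamma_xyy = -0.216408, Gamma_yxx = 0.646821, Gamma_yxy = -0.080853, Gamma_yyy = 1.212789
  tau = 0.833333: gamma = (-0.166667, 0.291667), gamma' = (0.250000, -0.250000); Gamma_xxx = -0.105891, Gamma_xxy = 0.013236, Gamma_xyy = -0.198546, Gamma_yxx = 0.686936, Gamma_yxy = -0.085867, Gamma_yyy = 1.288005
  tau = 1.000000: gamma = (-0.125000, 0.250000), gamma' = (0.250000, -0.250000); Gamma_xxx = -0.092526, Gamma_xxy = 0.011566, Gamma_xyy = -0.173486, Gamma_yxx = 0.730953, Gamma_yxy = -0.091369, Gamma_yyy = 1.370536
step 0: V^x = -1.0000, V^y = 1.7500
step 1: k1 = (-0.151451, 0.600395), k2 = (-0.156990, 0.663546), k3 = (-0.157705, 0.666565), k4 = (-0.162243, 0.739925); V <- V + (h/6)(k1 + 2k2 + 2k3 + k4): V^x = -1.0524, V^y = 1.9723
step 2: k1 = (-0.162240, 0.739915), k2 = (-0.164954, 0.824771), k3 = (-0.165833, 0.829164), k4 = (-0.165723, 0.928740); V <- V + (h/6)(k1 + 2k2 + 2k3 + k4): V^x = -1.1074, V^y = 2.2487
step 3: k1 = (-0.165718, 0.928712), k2 = (-0.161058, 1.044810), k3 = (-0.162059, 1.051306), k4 = (-0.150467, 1.188691); V <- V + (h/6)(k1 + 2k2 + 2k3 + k4): V^x = -1.1608, V^y = 2.5993

Answer: V^x = -1.1608, V^y = 2.5993


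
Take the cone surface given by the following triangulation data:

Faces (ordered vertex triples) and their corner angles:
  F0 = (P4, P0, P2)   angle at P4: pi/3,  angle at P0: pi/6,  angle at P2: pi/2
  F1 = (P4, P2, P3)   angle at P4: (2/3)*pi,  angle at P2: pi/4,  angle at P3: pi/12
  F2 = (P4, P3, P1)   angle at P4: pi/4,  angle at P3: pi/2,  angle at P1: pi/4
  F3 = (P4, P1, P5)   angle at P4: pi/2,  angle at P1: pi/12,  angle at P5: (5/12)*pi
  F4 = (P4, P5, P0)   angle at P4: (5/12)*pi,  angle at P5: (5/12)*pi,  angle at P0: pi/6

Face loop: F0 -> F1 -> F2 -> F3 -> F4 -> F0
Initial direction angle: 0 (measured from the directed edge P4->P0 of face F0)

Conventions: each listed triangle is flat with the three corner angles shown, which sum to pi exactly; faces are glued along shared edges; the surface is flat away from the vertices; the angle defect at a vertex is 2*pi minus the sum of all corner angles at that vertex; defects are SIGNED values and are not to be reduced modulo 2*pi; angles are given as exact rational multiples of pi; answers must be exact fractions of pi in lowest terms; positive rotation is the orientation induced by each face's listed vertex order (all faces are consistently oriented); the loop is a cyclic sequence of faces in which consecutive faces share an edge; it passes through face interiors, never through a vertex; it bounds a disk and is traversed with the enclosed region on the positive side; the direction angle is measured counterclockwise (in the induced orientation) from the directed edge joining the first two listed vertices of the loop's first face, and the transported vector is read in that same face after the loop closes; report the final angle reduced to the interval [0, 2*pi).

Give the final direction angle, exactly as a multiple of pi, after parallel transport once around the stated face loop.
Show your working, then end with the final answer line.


enclosed vertex P4: corner angles sum to (13/6)*pi, defect = 2*pi - (13/6)*pi = -pi/6
summing the enclosed defects onto the initial angle, mod 2*pi in the induced orientation:
final angle = 0 - pi/6 = (11/6)*pi (mod 2*pi)

Answer: final direction angle = (11/6)*pi


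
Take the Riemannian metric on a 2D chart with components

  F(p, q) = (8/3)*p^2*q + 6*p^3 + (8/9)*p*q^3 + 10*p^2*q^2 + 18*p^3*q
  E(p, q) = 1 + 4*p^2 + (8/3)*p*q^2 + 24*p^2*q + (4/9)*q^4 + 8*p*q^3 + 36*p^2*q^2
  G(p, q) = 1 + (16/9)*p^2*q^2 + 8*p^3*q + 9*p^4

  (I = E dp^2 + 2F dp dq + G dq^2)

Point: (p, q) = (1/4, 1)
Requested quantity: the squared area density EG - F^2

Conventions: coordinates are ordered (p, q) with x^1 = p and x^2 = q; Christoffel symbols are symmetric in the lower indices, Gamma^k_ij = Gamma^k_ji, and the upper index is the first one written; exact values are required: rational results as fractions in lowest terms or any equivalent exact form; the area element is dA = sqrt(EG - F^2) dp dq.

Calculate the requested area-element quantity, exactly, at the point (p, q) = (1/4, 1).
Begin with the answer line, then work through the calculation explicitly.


Answer: EG - F^2 = 19313/2304

E = 73/9, F = 25/18, G = 2929/2304; EG - F^2 = 19313/2304


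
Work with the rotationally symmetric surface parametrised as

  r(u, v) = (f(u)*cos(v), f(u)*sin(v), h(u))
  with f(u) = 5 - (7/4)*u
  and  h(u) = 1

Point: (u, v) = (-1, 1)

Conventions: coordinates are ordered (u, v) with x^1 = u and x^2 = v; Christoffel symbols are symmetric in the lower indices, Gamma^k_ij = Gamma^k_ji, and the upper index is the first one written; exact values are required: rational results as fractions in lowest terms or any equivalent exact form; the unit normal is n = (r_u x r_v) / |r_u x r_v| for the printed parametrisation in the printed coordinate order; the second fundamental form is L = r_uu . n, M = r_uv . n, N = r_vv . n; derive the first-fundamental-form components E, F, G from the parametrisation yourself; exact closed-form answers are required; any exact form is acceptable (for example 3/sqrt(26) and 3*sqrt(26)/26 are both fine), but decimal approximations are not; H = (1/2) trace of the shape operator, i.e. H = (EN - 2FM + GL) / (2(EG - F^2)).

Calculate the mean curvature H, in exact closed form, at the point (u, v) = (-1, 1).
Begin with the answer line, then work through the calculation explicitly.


Answer: H = 0

f = 27/4, f' = -7/4, f'' = 0, h' = 0, h'' = 0
E = 49/16, F = 0, G = 729/16; answer radicand W^2 = 49/16
unnormalised second-form numerators: l = 0, m = 0, n = 0; L = l/sqrt(49/16), and similarly M = m/sqrt(W^2), N = n/sqrt(W^2)
H = (E*n - 2*F*m + G*l) / (2*(EG - F^2)*sqrt(W^2)); E*n - 2*F*m + G*l = 0, EG - F^2 = 35721/256, so H = (0)/sqrt(49/16)


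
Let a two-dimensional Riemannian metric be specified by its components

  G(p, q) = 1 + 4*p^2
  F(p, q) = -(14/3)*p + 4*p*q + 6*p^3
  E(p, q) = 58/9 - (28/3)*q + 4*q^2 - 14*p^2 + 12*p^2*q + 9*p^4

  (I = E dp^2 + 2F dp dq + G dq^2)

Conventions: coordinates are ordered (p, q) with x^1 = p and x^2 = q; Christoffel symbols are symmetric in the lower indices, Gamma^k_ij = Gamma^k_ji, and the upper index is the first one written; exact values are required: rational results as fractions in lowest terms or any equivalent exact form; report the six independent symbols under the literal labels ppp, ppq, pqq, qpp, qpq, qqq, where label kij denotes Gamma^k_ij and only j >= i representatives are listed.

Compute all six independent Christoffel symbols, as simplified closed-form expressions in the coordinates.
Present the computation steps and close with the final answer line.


E = 58/9 - (28/3)*q + 4*q^2 - 14*p^2 + 12*p^2*q + 9*p^4; F = -(14/3)*p + 4*p*q + 6*p^3; G = 1 + 4*p^2
Gamma^k_ij = (1/2) g^{kl} (d_i g_jl + d_j g_il - d_l g_ij), with g^inv = (1/(EG-F^2)) [[G, -F], [-F, E]]
first partials: E_p = -28*p + 24*p*q + 36*p^3, E_q = -28/3 + 8*q + 12*p^2, F_p = -14/3 + 4*q + 18*p^2, F_q = 4*p, G_p = 8*p, G_q = 0
D = EG - F^2 = 58/9 - (28/3)*q + 4*q^2 - 10*p^2 + 12*p^2*q + 9*p^4
expanded: Gamma^p_pp = (G E_p - 2F F_p + F E_q)/(2D), Gamma^p_pq = (G E_q - F G_p)/(2D), Gamma^p_qq = (2G F_q - G G_p - F G_q)/(2D), Gamma^q_pp = (2E F_p - E E_q - F E_p)/(2D), Gamma^q_pq = (E G_p - F E_q)/(2D), Gamma^q_qq = (E G_q - 2F F_q + F G_p)/(2D); substitute and cancel common factors

Answer: Gamma_ppp = (162*p^3 + 108*p*q - 126*p)/(81*p^4 + 108*p^2*q - 90*p^2 + 36*q^2 - 84*q + 58), Gamma_ppq = (54*p^2 + 36*q - 42)/(81*p^4 + 108*p^2*q - 90*p^2 + 36*q^2 - 84*q + 58), Gamma_pqq = 0, Gamma_qpp = 108*p^2/(81*p^4 + 108*p^2*q - 90*p^2 + 36*q^2 - 84*q + 58), Gamma_qpq = 36*p/(81*p^4 + 108*p^2*q - 90*p^2 + 36*q^2 - 84*q + 58), Gamma_qqq = 0


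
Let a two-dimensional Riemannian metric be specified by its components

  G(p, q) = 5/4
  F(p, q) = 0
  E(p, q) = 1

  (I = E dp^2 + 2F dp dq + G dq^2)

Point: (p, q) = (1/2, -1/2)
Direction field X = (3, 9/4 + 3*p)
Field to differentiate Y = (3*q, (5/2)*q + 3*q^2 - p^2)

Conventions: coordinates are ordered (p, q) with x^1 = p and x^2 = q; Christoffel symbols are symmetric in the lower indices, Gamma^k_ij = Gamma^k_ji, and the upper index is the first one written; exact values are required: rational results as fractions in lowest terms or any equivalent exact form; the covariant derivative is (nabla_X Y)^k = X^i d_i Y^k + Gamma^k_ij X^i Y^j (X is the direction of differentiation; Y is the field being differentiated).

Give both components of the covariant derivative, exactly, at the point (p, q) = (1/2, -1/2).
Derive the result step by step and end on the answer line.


E = 1, F = 0, G = 5/4 at the point
E_p = 0, E_q = 0, F_p = 0, F_q = 0, G_p = 0, G_q = 0
EG - F^2 = 5/4;  g^inv = (4/5) * [[5/4, 0], [0, 1]]
first-kind symbols [ij,l] = (1/2)(d_i g_jl + d_j g_il - d_l g_ij): [pp,p] = E_p/2 = 0, [pp,q] = F_p - E_q/2 = 0, [pq,p] = E_q/2 = 0, [pq,q] = G_p/2 = 0, [qq,p] = F_q - G_p/2 = 0, [qq,q] = G_q/2 = 0
Gamma^p_ij = (G*[ij,p] - F*[ij,q])/(EG - F^2), Gamma^q_ij = (E*[ij,q] - F*[ij,p])/(EG - F^2)
Gamma_ppp = 0, Gamma_ppq = 0, Gamma_pqq = 0, Gamma_qpp = 0, Gamma_qpq = 0, Gamma_qqq = 0
X = (3, 15/4), Y = (-3/2, -3/4) at the point

Answer: (nabla_X Y)^p = 45/4, (nabla_X Y)^q = -39/8


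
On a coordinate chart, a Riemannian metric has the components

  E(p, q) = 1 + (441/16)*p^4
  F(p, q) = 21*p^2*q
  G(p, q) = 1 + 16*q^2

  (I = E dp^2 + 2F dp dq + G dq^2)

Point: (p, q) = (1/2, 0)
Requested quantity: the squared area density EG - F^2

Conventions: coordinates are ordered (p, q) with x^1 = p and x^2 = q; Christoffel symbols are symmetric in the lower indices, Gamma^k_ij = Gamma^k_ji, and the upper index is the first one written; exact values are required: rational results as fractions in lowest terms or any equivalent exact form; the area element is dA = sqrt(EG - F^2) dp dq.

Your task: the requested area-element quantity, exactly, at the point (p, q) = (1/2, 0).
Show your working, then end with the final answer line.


E = 697/256, F = 0, G = 1; EG - F^2 = 697/256

Answer: EG - F^2 = 697/256
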